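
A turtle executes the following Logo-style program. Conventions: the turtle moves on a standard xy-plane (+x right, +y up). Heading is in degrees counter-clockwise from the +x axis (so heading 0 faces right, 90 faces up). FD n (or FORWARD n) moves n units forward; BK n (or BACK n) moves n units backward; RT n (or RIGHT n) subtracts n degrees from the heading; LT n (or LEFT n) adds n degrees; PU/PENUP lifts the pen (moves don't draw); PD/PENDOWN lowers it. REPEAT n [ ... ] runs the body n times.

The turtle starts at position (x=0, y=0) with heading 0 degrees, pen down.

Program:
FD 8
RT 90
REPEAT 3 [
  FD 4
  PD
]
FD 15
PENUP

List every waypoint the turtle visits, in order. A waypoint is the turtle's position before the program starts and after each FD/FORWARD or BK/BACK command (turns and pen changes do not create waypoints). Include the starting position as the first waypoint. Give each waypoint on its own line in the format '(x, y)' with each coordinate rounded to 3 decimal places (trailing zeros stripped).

Executing turtle program step by step:
Start: pos=(0,0), heading=0, pen down
FD 8: (0,0) -> (8,0) [heading=0, draw]
RT 90: heading 0 -> 270
REPEAT 3 [
  -- iteration 1/3 --
  FD 4: (8,0) -> (8,-4) [heading=270, draw]
  PD: pen down
  -- iteration 2/3 --
  FD 4: (8,-4) -> (8,-8) [heading=270, draw]
  PD: pen down
  -- iteration 3/3 --
  FD 4: (8,-8) -> (8,-12) [heading=270, draw]
  PD: pen down
]
FD 15: (8,-12) -> (8,-27) [heading=270, draw]
PU: pen up
Final: pos=(8,-27), heading=270, 5 segment(s) drawn
Waypoints (6 total):
(0, 0)
(8, 0)
(8, -4)
(8, -8)
(8, -12)
(8, -27)

Answer: (0, 0)
(8, 0)
(8, -4)
(8, -8)
(8, -12)
(8, -27)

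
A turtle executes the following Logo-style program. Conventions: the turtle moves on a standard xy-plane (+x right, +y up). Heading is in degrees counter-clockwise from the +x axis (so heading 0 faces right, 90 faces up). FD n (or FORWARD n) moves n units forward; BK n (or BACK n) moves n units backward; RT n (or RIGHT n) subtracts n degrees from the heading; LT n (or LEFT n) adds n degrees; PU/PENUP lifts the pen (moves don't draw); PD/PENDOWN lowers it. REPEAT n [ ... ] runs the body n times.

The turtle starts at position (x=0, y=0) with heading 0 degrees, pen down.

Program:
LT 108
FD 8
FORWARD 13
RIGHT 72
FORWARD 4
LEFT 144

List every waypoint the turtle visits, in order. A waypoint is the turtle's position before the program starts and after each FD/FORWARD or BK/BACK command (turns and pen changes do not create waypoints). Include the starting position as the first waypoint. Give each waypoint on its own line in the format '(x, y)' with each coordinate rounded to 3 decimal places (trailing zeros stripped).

Executing turtle program step by step:
Start: pos=(0,0), heading=0, pen down
LT 108: heading 0 -> 108
FD 8: (0,0) -> (-2.472,7.608) [heading=108, draw]
FD 13: (-2.472,7.608) -> (-6.489,19.972) [heading=108, draw]
RT 72: heading 108 -> 36
FD 4: (-6.489,19.972) -> (-3.253,22.323) [heading=36, draw]
LT 144: heading 36 -> 180
Final: pos=(-3.253,22.323), heading=180, 3 segment(s) drawn
Waypoints (4 total):
(0, 0)
(-2.472, 7.608)
(-6.489, 19.972)
(-3.253, 22.323)

Answer: (0, 0)
(-2.472, 7.608)
(-6.489, 19.972)
(-3.253, 22.323)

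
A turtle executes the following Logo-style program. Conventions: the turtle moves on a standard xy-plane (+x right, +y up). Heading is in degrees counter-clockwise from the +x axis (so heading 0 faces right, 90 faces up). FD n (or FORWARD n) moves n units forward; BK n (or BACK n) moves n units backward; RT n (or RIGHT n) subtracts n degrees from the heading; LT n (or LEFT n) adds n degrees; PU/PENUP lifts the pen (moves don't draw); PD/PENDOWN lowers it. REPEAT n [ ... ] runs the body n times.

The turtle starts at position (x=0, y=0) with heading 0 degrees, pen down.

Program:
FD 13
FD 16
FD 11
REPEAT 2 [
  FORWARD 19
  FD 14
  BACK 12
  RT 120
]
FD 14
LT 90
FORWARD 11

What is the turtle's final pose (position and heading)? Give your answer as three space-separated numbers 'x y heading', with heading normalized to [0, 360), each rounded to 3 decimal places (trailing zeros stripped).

Answer: 33.974 -11.562 210

Derivation:
Executing turtle program step by step:
Start: pos=(0,0), heading=0, pen down
FD 13: (0,0) -> (13,0) [heading=0, draw]
FD 16: (13,0) -> (29,0) [heading=0, draw]
FD 11: (29,0) -> (40,0) [heading=0, draw]
REPEAT 2 [
  -- iteration 1/2 --
  FD 19: (40,0) -> (59,0) [heading=0, draw]
  FD 14: (59,0) -> (73,0) [heading=0, draw]
  BK 12: (73,0) -> (61,0) [heading=0, draw]
  RT 120: heading 0 -> 240
  -- iteration 2/2 --
  FD 19: (61,0) -> (51.5,-16.454) [heading=240, draw]
  FD 14: (51.5,-16.454) -> (44.5,-28.579) [heading=240, draw]
  BK 12: (44.5,-28.579) -> (50.5,-18.187) [heading=240, draw]
  RT 120: heading 240 -> 120
]
FD 14: (50.5,-18.187) -> (43.5,-6.062) [heading=120, draw]
LT 90: heading 120 -> 210
FD 11: (43.5,-6.062) -> (33.974,-11.562) [heading=210, draw]
Final: pos=(33.974,-11.562), heading=210, 11 segment(s) drawn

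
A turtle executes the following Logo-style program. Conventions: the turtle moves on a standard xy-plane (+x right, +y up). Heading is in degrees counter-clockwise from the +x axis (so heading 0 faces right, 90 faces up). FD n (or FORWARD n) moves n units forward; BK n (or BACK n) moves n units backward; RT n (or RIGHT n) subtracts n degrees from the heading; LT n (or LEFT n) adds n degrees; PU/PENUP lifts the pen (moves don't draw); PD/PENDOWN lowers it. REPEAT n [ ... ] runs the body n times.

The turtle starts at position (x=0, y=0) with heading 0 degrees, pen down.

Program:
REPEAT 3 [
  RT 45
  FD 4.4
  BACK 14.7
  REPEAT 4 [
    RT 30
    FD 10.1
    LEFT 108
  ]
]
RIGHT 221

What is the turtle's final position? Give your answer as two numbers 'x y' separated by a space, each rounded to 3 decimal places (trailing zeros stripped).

Executing turtle program step by step:
Start: pos=(0,0), heading=0, pen down
REPEAT 3 [
  -- iteration 1/3 --
  RT 45: heading 0 -> 315
  FD 4.4: (0,0) -> (3.111,-3.111) [heading=315, draw]
  BK 14.7: (3.111,-3.111) -> (-7.283,7.283) [heading=315, draw]
  REPEAT 4 [
    -- iteration 1/4 --
    RT 30: heading 315 -> 285
    FD 10.1: (-7.283,7.283) -> (-4.669,-2.473) [heading=285, draw]
    LT 108: heading 285 -> 33
    -- iteration 2/4 --
    RT 30: heading 33 -> 3
    FD 10.1: (-4.669,-2.473) -> (5.417,-1.944) [heading=3, draw]
    LT 108: heading 3 -> 111
    -- iteration 3/4 --
    RT 30: heading 111 -> 81
    FD 10.1: (5.417,-1.944) -> (6.997,8.032) [heading=81, draw]
    LT 108: heading 81 -> 189
    -- iteration 4/4 --
    RT 30: heading 189 -> 159
    FD 10.1: (6.997,8.032) -> (-2.432,11.651) [heading=159, draw]
    LT 108: heading 159 -> 267
  ]
  -- iteration 2/3 --
  RT 45: heading 267 -> 222
  FD 4.4: (-2.432,11.651) -> (-5.702,8.707) [heading=222, draw]
  BK 14.7: (-5.702,8.707) -> (5.222,18.543) [heading=222, draw]
  REPEAT 4 [
    -- iteration 1/4 --
    RT 30: heading 222 -> 192
    FD 10.1: (5.222,18.543) -> (-4.657,16.443) [heading=192, draw]
    LT 108: heading 192 -> 300
    -- iteration 2/4 --
    RT 30: heading 300 -> 270
    FD 10.1: (-4.657,16.443) -> (-4.657,6.343) [heading=270, draw]
    LT 108: heading 270 -> 18
    -- iteration 3/4 --
    RT 30: heading 18 -> 348
    FD 10.1: (-4.657,6.343) -> (5.222,4.243) [heading=348, draw]
    LT 108: heading 348 -> 96
    -- iteration 4/4 --
    RT 30: heading 96 -> 66
    FD 10.1: (5.222,4.243) -> (9.33,13.47) [heading=66, draw]
    LT 108: heading 66 -> 174
  ]
  -- iteration 3/3 --
  RT 45: heading 174 -> 129
  FD 4.4: (9.33,13.47) -> (6.561,16.89) [heading=129, draw]
  BK 14.7: (6.561,16.89) -> (15.812,5.466) [heading=129, draw]
  REPEAT 4 [
    -- iteration 1/4 --
    RT 30: heading 129 -> 99
    FD 10.1: (15.812,5.466) -> (14.232,15.441) [heading=99, draw]
    LT 108: heading 99 -> 207
    -- iteration 2/4 --
    RT 30: heading 207 -> 177
    FD 10.1: (14.232,15.441) -> (4.146,15.97) [heading=177, draw]
    LT 108: heading 177 -> 285
    -- iteration 3/4 --
    RT 30: heading 285 -> 255
    FD 10.1: (4.146,15.97) -> (1.532,6.214) [heading=255, draw]
    LT 108: heading 255 -> 3
    -- iteration 4/4 --
    RT 30: heading 3 -> 333
    FD 10.1: (1.532,6.214) -> (10.531,1.629) [heading=333, draw]
    LT 108: heading 333 -> 81
  ]
]
RT 221: heading 81 -> 220
Final: pos=(10.531,1.629), heading=220, 18 segment(s) drawn

Answer: 10.531 1.629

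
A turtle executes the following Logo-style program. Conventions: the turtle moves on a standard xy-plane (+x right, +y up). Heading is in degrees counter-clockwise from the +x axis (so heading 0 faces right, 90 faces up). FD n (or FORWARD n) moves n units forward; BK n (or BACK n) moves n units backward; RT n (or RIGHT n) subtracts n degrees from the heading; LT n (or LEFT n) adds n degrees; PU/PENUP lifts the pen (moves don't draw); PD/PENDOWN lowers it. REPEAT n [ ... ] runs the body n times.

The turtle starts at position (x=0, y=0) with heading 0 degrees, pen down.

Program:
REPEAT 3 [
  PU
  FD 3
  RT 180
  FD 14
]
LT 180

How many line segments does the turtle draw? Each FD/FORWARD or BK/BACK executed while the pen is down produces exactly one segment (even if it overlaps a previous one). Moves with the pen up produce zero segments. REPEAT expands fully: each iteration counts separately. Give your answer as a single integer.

Executing turtle program step by step:
Start: pos=(0,0), heading=0, pen down
REPEAT 3 [
  -- iteration 1/3 --
  PU: pen up
  FD 3: (0,0) -> (3,0) [heading=0, move]
  RT 180: heading 0 -> 180
  FD 14: (3,0) -> (-11,0) [heading=180, move]
  -- iteration 2/3 --
  PU: pen up
  FD 3: (-11,0) -> (-14,0) [heading=180, move]
  RT 180: heading 180 -> 0
  FD 14: (-14,0) -> (0,0) [heading=0, move]
  -- iteration 3/3 --
  PU: pen up
  FD 3: (0,0) -> (3,0) [heading=0, move]
  RT 180: heading 0 -> 180
  FD 14: (3,0) -> (-11,0) [heading=180, move]
]
LT 180: heading 180 -> 0
Final: pos=(-11,0), heading=0, 0 segment(s) drawn
Segments drawn: 0

Answer: 0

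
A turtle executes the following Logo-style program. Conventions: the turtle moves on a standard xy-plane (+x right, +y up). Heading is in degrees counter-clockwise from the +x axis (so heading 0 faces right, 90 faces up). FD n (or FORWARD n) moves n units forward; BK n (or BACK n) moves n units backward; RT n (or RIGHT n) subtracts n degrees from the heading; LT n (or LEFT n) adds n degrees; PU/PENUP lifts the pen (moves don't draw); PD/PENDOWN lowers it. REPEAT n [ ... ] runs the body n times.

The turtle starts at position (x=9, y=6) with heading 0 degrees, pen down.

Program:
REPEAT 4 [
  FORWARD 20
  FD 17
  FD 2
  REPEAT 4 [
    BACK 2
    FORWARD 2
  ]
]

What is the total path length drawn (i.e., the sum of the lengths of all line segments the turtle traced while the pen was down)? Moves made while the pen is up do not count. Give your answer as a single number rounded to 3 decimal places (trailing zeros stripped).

Executing turtle program step by step:
Start: pos=(9,6), heading=0, pen down
REPEAT 4 [
  -- iteration 1/4 --
  FD 20: (9,6) -> (29,6) [heading=0, draw]
  FD 17: (29,6) -> (46,6) [heading=0, draw]
  FD 2: (46,6) -> (48,6) [heading=0, draw]
  REPEAT 4 [
    -- iteration 1/4 --
    BK 2: (48,6) -> (46,6) [heading=0, draw]
    FD 2: (46,6) -> (48,6) [heading=0, draw]
    -- iteration 2/4 --
    BK 2: (48,6) -> (46,6) [heading=0, draw]
    FD 2: (46,6) -> (48,6) [heading=0, draw]
    -- iteration 3/4 --
    BK 2: (48,6) -> (46,6) [heading=0, draw]
    FD 2: (46,6) -> (48,6) [heading=0, draw]
    -- iteration 4/4 --
    BK 2: (48,6) -> (46,6) [heading=0, draw]
    FD 2: (46,6) -> (48,6) [heading=0, draw]
  ]
  -- iteration 2/4 --
  FD 20: (48,6) -> (68,6) [heading=0, draw]
  FD 17: (68,6) -> (85,6) [heading=0, draw]
  FD 2: (85,6) -> (87,6) [heading=0, draw]
  REPEAT 4 [
    -- iteration 1/4 --
    BK 2: (87,6) -> (85,6) [heading=0, draw]
    FD 2: (85,6) -> (87,6) [heading=0, draw]
    -- iteration 2/4 --
    BK 2: (87,6) -> (85,6) [heading=0, draw]
    FD 2: (85,6) -> (87,6) [heading=0, draw]
    -- iteration 3/4 --
    BK 2: (87,6) -> (85,6) [heading=0, draw]
    FD 2: (85,6) -> (87,6) [heading=0, draw]
    -- iteration 4/4 --
    BK 2: (87,6) -> (85,6) [heading=0, draw]
    FD 2: (85,6) -> (87,6) [heading=0, draw]
  ]
  -- iteration 3/4 --
  FD 20: (87,6) -> (107,6) [heading=0, draw]
  FD 17: (107,6) -> (124,6) [heading=0, draw]
  FD 2: (124,6) -> (126,6) [heading=0, draw]
  REPEAT 4 [
    -- iteration 1/4 --
    BK 2: (126,6) -> (124,6) [heading=0, draw]
    FD 2: (124,6) -> (126,6) [heading=0, draw]
    -- iteration 2/4 --
    BK 2: (126,6) -> (124,6) [heading=0, draw]
    FD 2: (124,6) -> (126,6) [heading=0, draw]
    -- iteration 3/4 --
    BK 2: (126,6) -> (124,6) [heading=0, draw]
    FD 2: (124,6) -> (126,6) [heading=0, draw]
    -- iteration 4/4 --
    BK 2: (126,6) -> (124,6) [heading=0, draw]
    FD 2: (124,6) -> (126,6) [heading=0, draw]
  ]
  -- iteration 4/4 --
  FD 20: (126,6) -> (146,6) [heading=0, draw]
  FD 17: (146,6) -> (163,6) [heading=0, draw]
  FD 2: (163,6) -> (165,6) [heading=0, draw]
  REPEAT 4 [
    -- iteration 1/4 --
    BK 2: (165,6) -> (163,6) [heading=0, draw]
    FD 2: (163,6) -> (165,6) [heading=0, draw]
    -- iteration 2/4 --
    BK 2: (165,6) -> (163,6) [heading=0, draw]
    FD 2: (163,6) -> (165,6) [heading=0, draw]
    -- iteration 3/4 --
    BK 2: (165,6) -> (163,6) [heading=0, draw]
    FD 2: (163,6) -> (165,6) [heading=0, draw]
    -- iteration 4/4 --
    BK 2: (165,6) -> (163,6) [heading=0, draw]
    FD 2: (163,6) -> (165,6) [heading=0, draw]
  ]
]
Final: pos=(165,6), heading=0, 44 segment(s) drawn

Segment lengths:
  seg 1: (9,6) -> (29,6), length = 20
  seg 2: (29,6) -> (46,6), length = 17
  seg 3: (46,6) -> (48,6), length = 2
  seg 4: (48,6) -> (46,6), length = 2
  seg 5: (46,6) -> (48,6), length = 2
  seg 6: (48,6) -> (46,6), length = 2
  seg 7: (46,6) -> (48,6), length = 2
  seg 8: (48,6) -> (46,6), length = 2
  seg 9: (46,6) -> (48,6), length = 2
  seg 10: (48,6) -> (46,6), length = 2
  seg 11: (46,6) -> (48,6), length = 2
  seg 12: (48,6) -> (68,6), length = 20
  seg 13: (68,6) -> (85,6), length = 17
  seg 14: (85,6) -> (87,6), length = 2
  seg 15: (87,6) -> (85,6), length = 2
  seg 16: (85,6) -> (87,6), length = 2
  seg 17: (87,6) -> (85,6), length = 2
  seg 18: (85,6) -> (87,6), length = 2
  seg 19: (87,6) -> (85,6), length = 2
  seg 20: (85,6) -> (87,6), length = 2
  seg 21: (87,6) -> (85,6), length = 2
  seg 22: (85,6) -> (87,6), length = 2
  seg 23: (87,6) -> (107,6), length = 20
  seg 24: (107,6) -> (124,6), length = 17
  seg 25: (124,6) -> (126,6), length = 2
  seg 26: (126,6) -> (124,6), length = 2
  seg 27: (124,6) -> (126,6), length = 2
  seg 28: (126,6) -> (124,6), length = 2
  seg 29: (124,6) -> (126,6), length = 2
  seg 30: (126,6) -> (124,6), length = 2
  seg 31: (124,6) -> (126,6), length = 2
  seg 32: (126,6) -> (124,6), length = 2
  seg 33: (124,6) -> (126,6), length = 2
  seg 34: (126,6) -> (146,6), length = 20
  seg 35: (146,6) -> (163,6), length = 17
  seg 36: (163,6) -> (165,6), length = 2
  seg 37: (165,6) -> (163,6), length = 2
  seg 38: (163,6) -> (165,6), length = 2
  seg 39: (165,6) -> (163,6), length = 2
  seg 40: (163,6) -> (165,6), length = 2
  seg 41: (165,6) -> (163,6), length = 2
  seg 42: (163,6) -> (165,6), length = 2
  seg 43: (165,6) -> (163,6), length = 2
  seg 44: (163,6) -> (165,6), length = 2
Total = 220

Answer: 220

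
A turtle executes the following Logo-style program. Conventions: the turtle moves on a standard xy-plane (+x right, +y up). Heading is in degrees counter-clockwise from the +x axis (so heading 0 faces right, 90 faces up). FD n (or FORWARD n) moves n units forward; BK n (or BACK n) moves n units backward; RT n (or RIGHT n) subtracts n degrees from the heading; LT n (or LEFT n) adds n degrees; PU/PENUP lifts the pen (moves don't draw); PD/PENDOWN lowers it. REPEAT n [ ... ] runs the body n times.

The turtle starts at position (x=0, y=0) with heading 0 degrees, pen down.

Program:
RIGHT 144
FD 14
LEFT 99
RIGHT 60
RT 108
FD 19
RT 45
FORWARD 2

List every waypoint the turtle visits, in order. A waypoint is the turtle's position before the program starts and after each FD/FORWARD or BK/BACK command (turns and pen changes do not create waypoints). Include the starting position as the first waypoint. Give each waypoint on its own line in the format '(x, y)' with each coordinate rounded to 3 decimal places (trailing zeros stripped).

Answer: (0, 0)
(-11.326, -8.229)
(-27.261, 2.119)
(-27.677, 4.075)

Derivation:
Executing turtle program step by step:
Start: pos=(0,0), heading=0, pen down
RT 144: heading 0 -> 216
FD 14: (0,0) -> (-11.326,-8.229) [heading=216, draw]
LT 99: heading 216 -> 315
RT 60: heading 315 -> 255
RT 108: heading 255 -> 147
FD 19: (-11.326,-8.229) -> (-27.261,2.119) [heading=147, draw]
RT 45: heading 147 -> 102
FD 2: (-27.261,2.119) -> (-27.677,4.075) [heading=102, draw]
Final: pos=(-27.677,4.075), heading=102, 3 segment(s) drawn
Waypoints (4 total):
(0, 0)
(-11.326, -8.229)
(-27.261, 2.119)
(-27.677, 4.075)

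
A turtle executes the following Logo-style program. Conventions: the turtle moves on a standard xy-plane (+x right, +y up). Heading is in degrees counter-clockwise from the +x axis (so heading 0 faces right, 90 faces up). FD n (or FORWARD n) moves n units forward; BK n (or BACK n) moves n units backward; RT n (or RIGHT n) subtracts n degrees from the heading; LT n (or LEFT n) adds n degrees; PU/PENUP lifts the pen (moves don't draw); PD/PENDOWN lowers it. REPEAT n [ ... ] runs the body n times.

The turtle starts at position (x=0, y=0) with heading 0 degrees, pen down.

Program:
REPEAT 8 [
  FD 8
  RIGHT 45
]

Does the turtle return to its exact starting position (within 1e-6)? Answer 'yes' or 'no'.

Executing turtle program step by step:
Start: pos=(0,0), heading=0, pen down
REPEAT 8 [
  -- iteration 1/8 --
  FD 8: (0,0) -> (8,0) [heading=0, draw]
  RT 45: heading 0 -> 315
  -- iteration 2/8 --
  FD 8: (8,0) -> (13.657,-5.657) [heading=315, draw]
  RT 45: heading 315 -> 270
  -- iteration 3/8 --
  FD 8: (13.657,-5.657) -> (13.657,-13.657) [heading=270, draw]
  RT 45: heading 270 -> 225
  -- iteration 4/8 --
  FD 8: (13.657,-13.657) -> (8,-19.314) [heading=225, draw]
  RT 45: heading 225 -> 180
  -- iteration 5/8 --
  FD 8: (8,-19.314) -> (0,-19.314) [heading=180, draw]
  RT 45: heading 180 -> 135
  -- iteration 6/8 --
  FD 8: (0,-19.314) -> (-5.657,-13.657) [heading=135, draw]
  RT 45: heading 135 -> 90
  -- iteration 7/8 --
  FD 8: (-5.657,-13.657) -> (-5.657,-5.657) [heading=90, draw]
  RT 45: heading 90 -> 45
  -- iteration 8/8 --
  FD 8: (-5.657,-5.657) -> (0,0) [heading=45, draw]
  RT 45: heading 45 -> 0
]
Final: pos=(0,0), heading=0, 8 segment(s) drawn

Start position: (0, 0)
Final position: (0, 0)
Distance = 0; < 1e-6 -> CLOSED

Answer: yes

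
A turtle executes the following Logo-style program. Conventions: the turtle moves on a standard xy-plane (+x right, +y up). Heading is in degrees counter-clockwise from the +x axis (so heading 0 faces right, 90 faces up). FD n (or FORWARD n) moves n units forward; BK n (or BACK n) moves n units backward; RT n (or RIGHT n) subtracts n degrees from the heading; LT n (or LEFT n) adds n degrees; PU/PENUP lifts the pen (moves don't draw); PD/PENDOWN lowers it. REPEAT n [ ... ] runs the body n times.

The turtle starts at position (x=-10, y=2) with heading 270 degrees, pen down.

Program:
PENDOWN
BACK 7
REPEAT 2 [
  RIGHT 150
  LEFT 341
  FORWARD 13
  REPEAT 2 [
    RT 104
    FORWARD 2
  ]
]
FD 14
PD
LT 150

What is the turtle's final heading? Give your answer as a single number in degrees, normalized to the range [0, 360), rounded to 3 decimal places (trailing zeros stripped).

Answer: 26

Derivation:
Executing turtle program step by step:
Start: pos=(-10,2), heading=270, pen down
PD: pen down
BK 7: (-10,2) -> (-10,9) [heading=270, draw]
REPEAT 2 [
  -- iteration 1/2 --
  RT 150: heading 270 -> 120
  LT 341: heading 120 -> 101
  FD 13: (-10,9) -> (-12.481,21.761) [heading=101, draw]
  REPEAT 2 [
    -- iteration 1/2 --
    RT 104: heading 101 -> 357
    FD 2: (-12.481,21.761) -> (-10.483,21.656) [heading=357, draw]
    -- iteration 2/2 --
    RT 104: heading 357 -> 253
    FD 2: (-10.483,21.656) -> (-11.068,19.744) [heading=253, draw]
  ]
  -- iteration 2/2 --
  RT 150: heading 253 -> 103
  LT 341: heading 103 -> 84
  FD 13: (-11.068,19.744) -> (-9.709,32.673) [heading=84, draw]
  REPEAT 2 [
    -- iteration 1/2 --
    RT 104: heading 84 -> 340
    FD 2: (-9.709,32.673) -> (-7.83,31.989) [heading=340, draw]
    -- iteration 2/2 --
    RT 104: heading 340 -> 236
    FD 2: (-7.83,31.989) -> (-8.948,30.331) [heading=236, draw]
  ]
]
FD 14: (-8.948,30.331) -> (-16.777,18.724) [heading=236, draw]
PD: pen down
LT 150: heading 236 -> 26
Final: pos=(-16.777,18.724), heading=26, 8 segment(s) drawn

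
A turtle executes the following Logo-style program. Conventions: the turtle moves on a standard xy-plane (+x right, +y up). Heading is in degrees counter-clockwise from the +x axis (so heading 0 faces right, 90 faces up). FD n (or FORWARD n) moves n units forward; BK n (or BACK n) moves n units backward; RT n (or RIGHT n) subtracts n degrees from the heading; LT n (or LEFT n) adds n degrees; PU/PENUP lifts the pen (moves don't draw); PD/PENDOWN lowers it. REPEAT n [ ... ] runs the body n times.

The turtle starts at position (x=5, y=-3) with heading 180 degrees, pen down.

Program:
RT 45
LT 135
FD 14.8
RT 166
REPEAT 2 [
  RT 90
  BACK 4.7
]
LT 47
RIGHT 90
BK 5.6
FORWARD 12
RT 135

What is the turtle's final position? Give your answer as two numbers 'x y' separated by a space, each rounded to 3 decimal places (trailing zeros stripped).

Answer: -3.8 -19.974

Derivation:
Executing turtle program step by step:
Start: pos=(5,-3), heading=180, pen down
RT 45: heading 180 -> 135
LT 135: heading 135 -> 270
FD 14.8: (5,-3) -> (5,-17.8) [heading=270, draw]
RT 166: heading 270 -> 104
REPEAT 2 [
  -- iteration 1/2 --
  RT 90: heading 104 -> 14
  BK 4.7: (5,-17.8) -> (0.44,-18.937) [heading=14, draw]
  -- iteration 2/2 --
  RT 90: heading 14 -> 284
  BK 4.7: (0.44,-18.937) -> (-0.697,-14.377) [heading=284, draw]
]
LT 47: heading 284 -> 331
RT 90: heading 331 -> 241
BK 5.6: (-0.697,-14.377) -> (2.018,-9.479) [heading=241, draw]
FD 12: (2.018,-9.479) -> (-3.8,-19.974) [heading=241, draw]
RT 135: heading 241 -> 106
Final: pos=(-3.8,-19.974), heading=106, 5 segment(s) drawn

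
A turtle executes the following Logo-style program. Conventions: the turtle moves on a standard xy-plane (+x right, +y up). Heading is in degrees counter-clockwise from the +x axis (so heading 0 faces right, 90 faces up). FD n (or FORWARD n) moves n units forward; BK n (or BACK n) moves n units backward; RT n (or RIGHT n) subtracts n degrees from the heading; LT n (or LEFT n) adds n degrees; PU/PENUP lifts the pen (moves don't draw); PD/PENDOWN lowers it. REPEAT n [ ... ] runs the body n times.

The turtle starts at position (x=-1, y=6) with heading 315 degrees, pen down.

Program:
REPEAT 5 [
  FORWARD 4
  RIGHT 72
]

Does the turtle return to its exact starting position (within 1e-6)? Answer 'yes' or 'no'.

Answer: yes

Derivation:
Executing turtle program step by step:
Start: pos=(-1,6), heading=315, pen down
REPEAT 5 [
  -- iteration 1/5 --
  FD 4: (-1,6) -> (1.828,3.172) [heading=315, draw]
  RT 72: heading 315 -> 243
  -- iteration 2/5 --
  FD 4: (1.828,3.172) -> (0.012,-0.392) [heading=243, draw]
  RT 72: heading 243 -> 171
  -- iteration 3/5 --
  FD 4: (0.012,-0.392) -> (-3.938,0.233) [heading=171, draw]
  RT 72: heading 171 -> 99
  -- iteration 4/5 --
  FD 4: (-3.938,0.233) -> (-4.564,4.184) [heading=99, draw]
  RT 72: heading 99 -> 27
  -- iteration 5/5 --
  FD 4: (-4.564,4.184) -> (-1,6) [heading=27, draw]
  RT 72: heading 27 -> 315
]
Final: pos=(-1,6), heading=315, 5 segment(s) drawn

Start position: (-1, 6)
Final position: (-1, 6)
Distance = 0; < 1e-6 -> CLOSED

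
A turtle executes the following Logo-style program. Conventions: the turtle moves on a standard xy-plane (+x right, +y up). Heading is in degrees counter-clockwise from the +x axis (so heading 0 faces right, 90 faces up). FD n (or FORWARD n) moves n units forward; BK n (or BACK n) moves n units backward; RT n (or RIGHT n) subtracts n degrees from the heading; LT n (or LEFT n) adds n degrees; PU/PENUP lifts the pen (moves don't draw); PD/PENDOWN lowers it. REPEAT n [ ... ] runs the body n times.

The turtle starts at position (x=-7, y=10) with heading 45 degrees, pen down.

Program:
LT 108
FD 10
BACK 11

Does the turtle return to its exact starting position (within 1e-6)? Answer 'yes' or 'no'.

Answer: no

Derivation:
Executing turtle program step by step:
Start: pos=(-7,10), heading=45, pen down
LT 108: heading 45 -> 153
FD 10: (-7,10) -> (-15.91,14.54) [heading=153, draw]
BK 11: (-15.91,14.54) -> (-6.109,9.546) [heading=153, draw]
Final: pos=(-6.109,9.546), heading=153, 2 segment(s) drawn

Start position: (-7, 10)
Final position: (-6.109, 9.546)
Distance = 1; >= 1e-6 -> NOT closed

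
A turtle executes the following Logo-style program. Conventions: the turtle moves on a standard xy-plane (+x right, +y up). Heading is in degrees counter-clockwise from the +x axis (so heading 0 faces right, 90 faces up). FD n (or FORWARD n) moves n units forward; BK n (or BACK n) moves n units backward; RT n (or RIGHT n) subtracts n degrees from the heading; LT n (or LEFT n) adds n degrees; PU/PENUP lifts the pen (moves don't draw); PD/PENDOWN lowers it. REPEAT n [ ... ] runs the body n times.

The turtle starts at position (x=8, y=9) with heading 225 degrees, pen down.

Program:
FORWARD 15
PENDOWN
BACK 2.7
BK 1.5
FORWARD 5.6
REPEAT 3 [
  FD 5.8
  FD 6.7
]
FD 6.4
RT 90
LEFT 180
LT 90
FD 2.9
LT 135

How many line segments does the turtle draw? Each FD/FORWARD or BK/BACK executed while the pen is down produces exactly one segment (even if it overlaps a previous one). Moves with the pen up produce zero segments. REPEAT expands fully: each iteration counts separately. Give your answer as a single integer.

Answer: 12

Derivation:
Executing turtle program step by step:
Start: pos=(8,9), heading=225, pen down
FD 15: (8,9) -> (-2.607,-1.607) [heading=225, draw]
PD: pen down
BK 2.7: (-2.607,-1.607) -> (-0.697,0.303) [heading=225, draw]
BK 1.5: (-0.697,0.303) -> (0.363,1.363) [heading=225, draw]
FD 5.6: (0.363,1.363) -> (-3.597,-2.597) [heading=225, draw]
REPEAT 3 [
  -- iteration 1/3 --
  FD 5.8: (-3.597,-2.597) -> (-7.698,-6.698) [heading=225, draw]
  FD 6.7: (-7.698,-6.698) -> (-12.435,-11.435) [heading=225, draw]
  -- iteration 2/3 --
  FD 5.8: (-12.435,-11.435) -> (-16.537,-15.537) [heading=225, draw]
  FD 6.7: (-16.537,-15.537) -> (-21.274,-20.274) [heading=225, draw]
  -- iteration 3/3 --
  FD 5.8: (-21.274,-20.274) -> (-25.375,-24.375) [heading=225, draw]
  FD 6.7: (-25.375,-24.375) -> (-30.113,-29.113) [heading=225, draw]
]
FD 6.4: (-30.113,-29.113) -> (-34.639,-33.639) [heading=225, draw]
RT 90: heading 225 -> 135
LT 180: heading 135 -> 315
LT 90: heading 315 -> 45
FD 2.9: (-34.639,-33.639) -> (-32.588,-31.588) [heading=45, draw]
LT 135: heading 45 -> 180
Final: pos=(-32.588,-31.588), heading=180, 12 segment(s) drawn
Segments drawn: 12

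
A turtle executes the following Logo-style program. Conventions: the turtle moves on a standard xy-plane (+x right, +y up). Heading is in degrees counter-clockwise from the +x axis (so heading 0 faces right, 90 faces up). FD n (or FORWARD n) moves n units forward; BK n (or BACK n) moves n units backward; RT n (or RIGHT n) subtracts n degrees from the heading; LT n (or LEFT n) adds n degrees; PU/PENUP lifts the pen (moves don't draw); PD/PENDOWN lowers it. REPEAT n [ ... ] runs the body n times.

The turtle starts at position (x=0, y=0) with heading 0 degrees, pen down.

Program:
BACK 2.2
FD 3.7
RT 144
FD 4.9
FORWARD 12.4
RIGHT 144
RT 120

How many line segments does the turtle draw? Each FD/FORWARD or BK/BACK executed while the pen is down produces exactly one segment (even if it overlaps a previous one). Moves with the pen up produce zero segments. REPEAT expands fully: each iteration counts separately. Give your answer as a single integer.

Answer: 4

Derivation:
Executing turtle program step by step:
Start: pos=(0,0), heading=0, pen down
BK 2.2: (0,0) -> (-2.2,0) [heading=0, draw]
FD 3.7: (-2.2,0) -> (1.5,0) [heading=0, draw]
RT 144: heading 0 -> 216
FD 4.9: (1.5,0) -> (-2.464,-2.88) [heading=216, draw]
FD 12.4: (-2.464,-2.88) -> (-12.496,-10.169) [heading=216, draw]
RT 144: heading 216 -> 72
RT 120: heading 72 -> 312
Final: pos=(-12.496,-10.169), heading=312, 4 segment(s) drawn
Segments drawn: 4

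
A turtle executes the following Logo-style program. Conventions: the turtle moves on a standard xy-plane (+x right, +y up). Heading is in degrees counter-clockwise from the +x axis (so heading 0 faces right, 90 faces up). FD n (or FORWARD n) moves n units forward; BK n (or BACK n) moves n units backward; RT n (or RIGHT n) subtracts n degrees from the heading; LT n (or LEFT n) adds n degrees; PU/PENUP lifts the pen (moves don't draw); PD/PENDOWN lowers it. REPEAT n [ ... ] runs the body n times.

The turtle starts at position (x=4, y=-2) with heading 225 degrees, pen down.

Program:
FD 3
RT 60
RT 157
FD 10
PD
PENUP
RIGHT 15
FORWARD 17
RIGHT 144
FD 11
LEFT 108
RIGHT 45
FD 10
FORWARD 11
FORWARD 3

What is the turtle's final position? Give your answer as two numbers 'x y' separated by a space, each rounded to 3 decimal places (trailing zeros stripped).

Executing turtle program step by step:
Start: pos=(4,-2), heading=225, pen down
FD 3: (4,-2) -> (1.879,-4.121) [heading=225, draw]
RT 60: heading 225 -> 165
RT 157: heading 165 -> 8
FD 10: (1.879,-4.121) -> (11.781,-2.73) [heading=8, draw]
PD: pen down
PU: pen up
RT 15: heading 8 -> 353
FD 17: (11.781,-2.73) -> (28.655,-4.801) [heading=353, move]
RT 144: heading 353 -> 209
FD 11: (28.655,-4.801) -> (19.034,-10.134) [heading=209, move]
LT 108: heading 209 -> 317
RT 45: heading 317 -> 272
FD 10: (19.034,-10.134) -> (19.383,-20.128) [heading=272, move]
FD 11: (19.383,-20.128) -> (19.767,-31.121) [heading=272, move]
FD 3: (19.767,-31.121) -> (19.871,-34.12) [heading=272, move]
Final: pos=(19.871,-34.12), heading=272, 2 segment(s) drawn

Answer: 19.871 -34.12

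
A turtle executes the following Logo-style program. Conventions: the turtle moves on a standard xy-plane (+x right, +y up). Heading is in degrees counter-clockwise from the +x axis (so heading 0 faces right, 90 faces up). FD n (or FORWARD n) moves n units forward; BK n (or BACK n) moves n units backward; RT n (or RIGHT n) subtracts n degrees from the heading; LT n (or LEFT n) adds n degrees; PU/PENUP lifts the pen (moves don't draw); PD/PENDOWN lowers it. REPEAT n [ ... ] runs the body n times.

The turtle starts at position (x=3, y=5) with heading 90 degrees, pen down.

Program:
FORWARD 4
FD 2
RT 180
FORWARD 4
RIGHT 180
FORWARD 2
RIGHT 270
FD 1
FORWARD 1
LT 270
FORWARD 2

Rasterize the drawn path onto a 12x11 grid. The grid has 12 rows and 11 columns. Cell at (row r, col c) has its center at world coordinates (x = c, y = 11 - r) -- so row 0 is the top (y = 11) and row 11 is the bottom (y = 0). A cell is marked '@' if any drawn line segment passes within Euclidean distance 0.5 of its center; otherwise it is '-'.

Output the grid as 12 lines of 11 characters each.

Segment 0: (3,5) -> (3,9)
Segment 1: (3,9) -> (3,11)
Segment 2: (3,11) -> (3,7)
Segment 3: (3,7) -> (3,9)
Segment 4: (3,9) -> (2,9)
Segment 5: (2,9) -> (1,9)
Segment 6: (1,9) -> (1,11)

Answer: -@-@-------
-@-@-------
-@@@-------
---@-------
---@-------
---@-------
---@-------
-----------
-----------
-----------
-----------
-----------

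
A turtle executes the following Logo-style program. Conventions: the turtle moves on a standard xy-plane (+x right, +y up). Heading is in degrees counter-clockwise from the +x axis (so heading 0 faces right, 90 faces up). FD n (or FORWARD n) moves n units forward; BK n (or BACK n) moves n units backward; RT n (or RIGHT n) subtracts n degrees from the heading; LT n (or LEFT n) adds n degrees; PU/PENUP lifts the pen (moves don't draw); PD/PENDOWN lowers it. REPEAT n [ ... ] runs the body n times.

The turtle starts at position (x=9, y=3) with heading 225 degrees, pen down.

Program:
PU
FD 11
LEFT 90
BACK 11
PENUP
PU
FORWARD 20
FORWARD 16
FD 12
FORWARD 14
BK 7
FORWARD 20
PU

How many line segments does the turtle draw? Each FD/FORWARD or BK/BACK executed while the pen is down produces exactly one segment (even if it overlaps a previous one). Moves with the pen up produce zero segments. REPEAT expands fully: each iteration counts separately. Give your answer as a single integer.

Answer: 0

Derivation:
Executing turtle program step by step:
Start: pos=(9,3), heading=225, pen down
PU: pen up
FD 11: (9,3) -> (1.222,-4.778) [heading=225, move]
LT 90: heading 225 -> 315
BK 11: (1.222,-4.778) -> (-6.556,3) [heading=315, move]
PU: pen up
PU: pen up
FD 20: (-6.556,3) -> (7.586,-11.142) [heading=315, move]
FD 16: (7.586,-11.142) -> (18.899,-22.456) [heading=315, move]
FD 12: (18.899,-22.456) -> (27.385,-30.941) [heading=315, move]
FD 14: (27.385,-30.941) -> (37.284,-40.841) [heading=315, move]
BK 7: (37.284,-40.841) -> (32.335,-35.891) [heading=315, move]
FD 20: (32.335,-35.891) -> (46.477,-50.033) [heading=315, move]
PU: pen up
Final: pos=(46.477,-50.033), heading=315, 0 segment(s) drawn
Segments drawn: 0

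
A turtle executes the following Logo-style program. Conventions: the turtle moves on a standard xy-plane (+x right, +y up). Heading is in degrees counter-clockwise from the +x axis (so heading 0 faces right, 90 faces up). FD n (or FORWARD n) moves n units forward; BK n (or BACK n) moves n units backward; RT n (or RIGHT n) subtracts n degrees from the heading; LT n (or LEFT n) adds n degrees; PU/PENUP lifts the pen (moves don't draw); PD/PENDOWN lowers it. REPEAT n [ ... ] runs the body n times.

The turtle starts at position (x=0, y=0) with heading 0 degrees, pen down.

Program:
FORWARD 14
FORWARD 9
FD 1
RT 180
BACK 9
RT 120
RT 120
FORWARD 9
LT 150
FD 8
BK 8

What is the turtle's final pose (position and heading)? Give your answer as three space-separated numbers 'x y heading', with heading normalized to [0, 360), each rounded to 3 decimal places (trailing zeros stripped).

Answer: 37.5 -7.794 90

Derivation:
Executing turtle program step by step:
Start: pos=(0,0), heading=0, pen down
FD 14: (0,0) -> (14,0) [heading=0, draw]
FD 9: (14,0) -> (23,0) [heading=0, draw]
FD 1: (23,0) -> (24,0) [heading=0, draw]
RT 180: heading 0 -> 180
BK 9: (24,0) -> (33,0) [heading=180, draw]
RT 120: heading 180 -> 60
RT 120: heading 60 -> 300
FD 9: (33,0) -> (37.5,-7.794) [heading=300, draw]
LT 150: heading 300 -> 90
FD 8: (37.5,-7.794) -> (37.5,0.206) [heading=90, draw]
BK 8: (37.5,0.206) -> (37.5,-7.794) [heading=90, draw]
Final: pos=(37.5,-7.794), heading=90, 7 segment(s) drawn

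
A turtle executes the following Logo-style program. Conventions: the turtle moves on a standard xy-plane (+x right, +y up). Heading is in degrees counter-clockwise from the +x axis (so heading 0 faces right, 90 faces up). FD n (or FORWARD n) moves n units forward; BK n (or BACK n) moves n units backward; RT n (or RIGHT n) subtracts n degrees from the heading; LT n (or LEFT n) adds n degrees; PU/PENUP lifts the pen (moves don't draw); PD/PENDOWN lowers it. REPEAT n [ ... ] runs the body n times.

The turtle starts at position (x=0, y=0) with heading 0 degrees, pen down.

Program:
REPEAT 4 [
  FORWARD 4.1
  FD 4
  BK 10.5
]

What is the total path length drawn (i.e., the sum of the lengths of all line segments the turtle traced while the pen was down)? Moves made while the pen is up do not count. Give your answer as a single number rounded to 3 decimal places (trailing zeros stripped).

Answer: 74.4

Derivation:
Executing turtle program step by step:
Start: pos=(0,0), heading=0, pen down
REPEAT 4 [
  -- iteration 1/4 --
  FD 4.1: (0,0) -> (4.1,0) [heading=0, draw]
  FD 4: (4.1,0) -> (8.1,0) [heading=0, draw]
  BK 10.5: (8.1,0) -> (-2.4,0) [heading=0, draw]
  -- iteration 2/4 --
  FD 4.1: (-2.4,0) -> (1.7,0) [heading=0, draw]
  FD 4: (1.7,0) -> (5.7,0) [heading=0, draw]
  BK 10.5: (5.7,0) -> (-4.8,0) [heading=0, draw]
  -- iteration 3/4 --
  FD 4.1: (-4.8,0) -> (-0.7,0) [heading=0, draw]
  FD 4: (-0.7,0) -> (3.3,0) [heading=0, draw]
  BK 10.5: (3.3,0) -> (-7.2,0) [heading=0, draw]
  -- iteration 4/4 --
  FD 4.1: (-7.2,0) -> (-3.1,0) [heading=0, draw]
  FD 4: (-3.1,0) -> (0.9,0) [heading=0, draw]
  BK 10.5: (0.9,0) -> (-9.6,0) [heading=0, draw]
]
Final: pos=(-9.6,0), heading=0, 12 segment(s) drawn

Segment lengths:
  seg 1: (0,0) -> (4.1,0), length = 4.1
  seg 2: (4.1,0) -> (8.1,0), length = 4
  seg 3: (8.1,0) -> (-2.4,0), length = 10.5
  seg 4: (-2.4,0) -> (1.7,0), length = 4.1
  seg 5: (1.7,0) -> (5.7,0), length = 4
  seg 6: (5.7,0) -> (-4.8,0), length = 10.5
  seg 7: (-4.8,0) -> (-0.7,0), length = 4.1
  seg 8: (-0.7,0) -> (3.3,0), length = 4
  seg 9: (3.3,0) -> (-7.2,0), length = 10.5
  seg 10: (-7.2,0) -> (-3.1,0), length = 4.1
  seg 11: (-3.1,0) -> (0.9,0), length = 4
  seg 12: (0.9,0) -> (-9.6,0), length = 10.5
Total = 74.4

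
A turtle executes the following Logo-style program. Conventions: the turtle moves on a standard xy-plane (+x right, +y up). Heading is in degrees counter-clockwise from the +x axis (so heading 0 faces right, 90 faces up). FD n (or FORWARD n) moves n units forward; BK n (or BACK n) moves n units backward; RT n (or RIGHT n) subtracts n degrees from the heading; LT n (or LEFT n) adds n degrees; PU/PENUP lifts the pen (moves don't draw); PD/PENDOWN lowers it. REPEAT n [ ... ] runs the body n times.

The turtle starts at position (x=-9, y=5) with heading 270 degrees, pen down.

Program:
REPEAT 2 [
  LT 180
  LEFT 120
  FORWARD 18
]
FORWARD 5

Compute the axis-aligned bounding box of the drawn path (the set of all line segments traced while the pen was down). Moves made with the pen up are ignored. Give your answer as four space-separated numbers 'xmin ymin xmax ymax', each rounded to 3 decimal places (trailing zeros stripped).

Answer: -44.507 -4 -9 7.5

Derivation:
Executing turtle program step by step:
Start: pos=(-9,5), heading=270, pen down
REPEAT 2 [
  -- iteration 1/2 --
  LT 180: heading 270 -> 90
  LT 120: heading 90 -> 210
  FD 18: (-9,5) -> (-24.588,-4) [heading=210, draw]
  -- iteration 2/2 --
  LT 180: heading 210 -> 30
  LT 120: heading 30 -> 150
  FD 18: (-24.588,-4) -> (-40.177,5) [heading=150, draw]
]
FD 5: (-40.177,5) -> (-44.507,7.5) [heading=150, draw]
Final: pos=(-44.507,7.5), heading=150, 3 segment(s) drawn

Segment endpoints: x in {-44.507, -40.177, -24.588, -9}, y in {-4, 5, 5, 7.5}
xmin=-44.507, ymin=-4, xmax=-9, ymax=7.5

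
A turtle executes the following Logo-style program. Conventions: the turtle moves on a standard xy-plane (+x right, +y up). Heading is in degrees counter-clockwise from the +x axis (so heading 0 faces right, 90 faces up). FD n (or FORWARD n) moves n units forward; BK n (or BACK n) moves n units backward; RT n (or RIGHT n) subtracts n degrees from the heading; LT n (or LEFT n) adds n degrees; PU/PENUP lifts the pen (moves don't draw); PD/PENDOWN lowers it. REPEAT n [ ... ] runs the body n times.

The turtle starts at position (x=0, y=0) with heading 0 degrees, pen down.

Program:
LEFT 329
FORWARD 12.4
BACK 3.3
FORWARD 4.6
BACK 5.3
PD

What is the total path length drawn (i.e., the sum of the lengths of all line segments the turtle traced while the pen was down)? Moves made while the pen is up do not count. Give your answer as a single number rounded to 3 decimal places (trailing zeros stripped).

Answer: 25.6

Derivation:
Executing turtle program step by step:
Start: pos=(0,0), heading=0, pen down
LT 329: heading 0 -> 329
FD 12.4: (0,0) -> (10.629,-6.386) [heading=329, draw]
BK 3.3: (10.629,-6.386) -> (7.8,-4.687) [heading=329, draw]
FD 4.6: (7.8,-4.687) -> (11.743,-7.056) [heading=329, draw]
BK 5.3: (11.743,-7.056) -> (7.2,-4.326) [heading=329, draw]
PD: pen down
Final: pos=(7.2,-4.326), heading=329, 4 segment(s) drawn

Segment lengths:
  seg 1: (0,0) -> (10.629,-6.386), length = 12.4
  seg 2: (10.629,-6.386) -> (7.8,-4.687), length = 3.3
  seg 3: (7.8,-4.687) -> (11.743,-7.056), length = 4.6
  seg 4: (11.743,-7.056) -> (7.2,-4.326), length = 5.3
Total = 25.6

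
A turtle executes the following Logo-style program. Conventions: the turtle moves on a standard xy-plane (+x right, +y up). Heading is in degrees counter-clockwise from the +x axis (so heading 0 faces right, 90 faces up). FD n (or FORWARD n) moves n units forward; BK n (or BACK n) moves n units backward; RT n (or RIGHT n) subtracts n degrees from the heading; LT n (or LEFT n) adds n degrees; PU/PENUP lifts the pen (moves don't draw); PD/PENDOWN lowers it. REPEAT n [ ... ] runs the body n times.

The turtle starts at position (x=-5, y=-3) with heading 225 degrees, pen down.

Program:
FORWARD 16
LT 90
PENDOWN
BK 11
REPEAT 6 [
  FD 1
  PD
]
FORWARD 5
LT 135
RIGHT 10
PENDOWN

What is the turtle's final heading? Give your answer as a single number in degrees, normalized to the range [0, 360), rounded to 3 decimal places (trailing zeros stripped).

Answer: 80

Derivation:
Executing turtle program step by step:
Start: pos=(-5,-3), heading=225, pen down
FD 16: (-5,-3) -> (-16.314,-14.314) [heading=225, draw]
LT 90: heading 225 -> 315
PD: pen down
BK 11: (-16.314,-14.314) -> (-24.092,-6.536) [heading=315, draw]
REPEAT 6 [
  -- iteration 1/6 --
  FD 1: (-24.092,-6.536) -> (-23.385,-7.243) [heading=315, draw]
  PD: pen down
  -- iteration 2/6 --
  FD 1: (-23.385,-7.243) -> (-22.678,-7.95) [heading=315, draw]
  PD: pen down
  -- iteration 3/6 --
  FD 1: (-22.678,-7.95) -> (-21.971,-8.657) [heading=315, draw]
  PD: pen down
  -- iteration 4/6 --
  FD 1: (-21.971,-8.657) -> (-21.263,-9.364) [heading=315, draw]
  PD: pen down
  -- iteration 5/6 --
  FD 1: (-21.263,-9.364) -> (-20.556,-10.071) [heading=315, draw]
  PD: pen down
  -- iteration 6/6 --
  FD 1: (-20.556,-10.071) -> (-19.849,-10.778) [heading=315, draw]
  PD: pen down
]
FD 5: (-19.849,-10.778) -> (-16.314,-14.314) [heading=315, draw]
LT 135: heading 315 -> 90
RT 10: heading 90 -> 80
PD: pen down
Final: pos=(-16.314,-14.314), heading=80, 9 segment(s) drawn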